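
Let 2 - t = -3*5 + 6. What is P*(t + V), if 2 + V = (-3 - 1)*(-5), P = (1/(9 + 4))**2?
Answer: 29/169 ≈ 0.17160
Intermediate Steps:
t = 11 (t = 2 - (-3*5 + 6) = 2 - (-15 + 6) = 2 - 1*(-9) = 2 + 9 = 11)
P = 1/169 (P = (1/13)**2 = 1/169 ≈ 0.0059172)
V = 18 (V = -2 + (-3 - 1)*(-5) = -2 - 4*(-5) = -2 + 20 = 18)
P*(t + V) = (11 + 18)/169 = (1/169)*29 = 29/169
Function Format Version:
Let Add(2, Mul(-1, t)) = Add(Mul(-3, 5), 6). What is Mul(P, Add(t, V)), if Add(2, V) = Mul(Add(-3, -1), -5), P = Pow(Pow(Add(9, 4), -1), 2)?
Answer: Rational(29, 169) ≈ 0.17160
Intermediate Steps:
t = 11 (t = Add(2, Mul(-1, Add(Mul(-3, 5), 6))) = Add(2, Mul(-1, Add(-15, 6))) = Add(2, Mul(-1, -9)) = Add(2, 9) = 11)
P = Rational(1, 169) (P = Pow(Pow(13, -1), 2) = Pow(Rational(1, 13), 2) = Rational(1, 169) ≈ 0.0059172)
V = 18 (V = Add(-2, Mul(Add(-3, -1), -5)) = Add(-2, Mul(-4, -5)) = Add(-2, 20) = 18)
Mul(P, Add(t, V)) = Mul(Rational(1, 169), Add(11, 18)) = Mul(Rational(1, 169), 29) = Rational(29, 169)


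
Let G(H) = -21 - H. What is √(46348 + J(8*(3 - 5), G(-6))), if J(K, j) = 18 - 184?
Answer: √46182 ≈ 214.90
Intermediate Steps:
J(K, j) = -166
√(46348 + J(8*(3 - 5), G(-6))) = √(46348 - 166) = √46182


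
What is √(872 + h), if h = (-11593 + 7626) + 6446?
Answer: √3351 ≈ 57.888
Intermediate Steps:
h = 2479 (h = -3967 + 6446 = 2479)
√(872 + h) = √(872 + 2479) = √3351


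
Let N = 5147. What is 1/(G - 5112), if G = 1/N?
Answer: -5147/26311463 ≈ -0.00019562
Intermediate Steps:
G = 1/5147 ≈ 0.00019429
1/(G - 5112) = 1/(1/5147 - 5112) = 1/(-26311463/5147) = -5147/26311463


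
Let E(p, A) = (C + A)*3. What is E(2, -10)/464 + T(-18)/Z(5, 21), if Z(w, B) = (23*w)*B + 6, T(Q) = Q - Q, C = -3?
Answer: -39/464 ≈ -0.084052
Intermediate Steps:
E(p, A) = -9 + 3*A (E(p, A) = (-3 + A)*3 = -9 + 3*A)
T(Q) = 0
Z(w, B) = 6 + 23*B*w (Z(w, B) = 23*B*w + 6 = 6 + 23*B*w)
E(2, -10)/464 + T(-18)/Z(5, 21) = (-9 + 3*(-10))/464 + 0/(6 + 23*21*5) = (-9 - 30)*(1/464) + 0/(6 + 2415) = -39*1/464 + 0/2421 = -39/464 + 0*(1/2421) = -39/464 + 0 = -39/464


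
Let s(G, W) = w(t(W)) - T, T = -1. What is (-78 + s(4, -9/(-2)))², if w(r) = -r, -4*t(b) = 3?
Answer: 93025/16 ≈ 5814.1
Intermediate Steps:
t(b) = -¾ (t(b) = -¼*3 = -¾)
s(G, W) = 7/4 (s(G, W) = -1*(-¾) - 1*(-1) = ¾ + 1 = 7/4)
(-78 + s(4, -9/(-2)))² = (-78 + 7/4)² = (-305/4)² = 93025/16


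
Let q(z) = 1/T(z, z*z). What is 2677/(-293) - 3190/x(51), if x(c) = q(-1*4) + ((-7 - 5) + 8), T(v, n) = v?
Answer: 3693171/4981 ≈ 741.45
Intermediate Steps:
q(z) = 1/z
x(c) = -17/4 (x(c) = 1/(-1*4) + ((-7 - 5) + 8) = 1/(-4) + (-12 + 8) = -¼ - 4 = -17/4)
2677/(-293) - 3190/x(51) = 2677/(-293) - 3190/(-17/4) = 2677*(-1/293) - 3190*(-4/17) = -2677/293 + 12760/17 = 3693171/4981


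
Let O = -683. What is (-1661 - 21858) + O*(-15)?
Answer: -13274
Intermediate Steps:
(-1661 - 21858) + O*(-15) = (-1661 - 21858) - 683*(-15) = -23519 + 10245 = -13274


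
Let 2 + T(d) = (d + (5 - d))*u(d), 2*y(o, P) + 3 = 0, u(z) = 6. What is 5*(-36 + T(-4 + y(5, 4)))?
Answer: -40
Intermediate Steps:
y(o, P) = -3/2 (y(o, P) = -3/2 + (½)*0 = -3/2 + 0 = -3/2)
T(d) = 28 (T(d) = -2 + (d + (5 - d))*6 = -2 + 5*6 = -2 + 30 = 28)
5*(-36 + T(-4 + y(5, 4))) = 5*(-36 + 28) = 5*(-8) = -40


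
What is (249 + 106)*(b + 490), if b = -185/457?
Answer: 79429475/457 ≈ 1.7381e+5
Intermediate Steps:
b = -185/457 (b = -185*1/457 = -185/457 ≈ -0.40481)
(249 + 106)*(b + 490) = (249 + 106)*(-185/457 + 490) = 355*(223745/457) = 79429475/457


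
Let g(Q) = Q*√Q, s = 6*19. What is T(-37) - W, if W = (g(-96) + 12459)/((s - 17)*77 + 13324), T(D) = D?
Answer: -260600/6931 + 128*I*√6/6931 ≈ -37.599 + 0.045237*I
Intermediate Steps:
s = 114
g(Q) = Q^(3/2)
W = 4153/6931 - 128*I*√6/6931 (W = ((-96)^(3/2) + 12459)/((114 - 17)*77 + 13324) = (-384*I*√6 + 12459)/(97*77 + 13324) = (12459 - 384*I*√6)/(7469 + 13324) = (12459 - 384*I*√6)/20793 = (12459 - 384*I*√6)*(1/20793) = 4153/6931 - 128*I*√6/6931 ≈ 0.59919 - 0.045237*I)
T(-37) - W = -37 - (4153/6931 - 128*I*√6/6931) = -37 + (-4153/6931 + 128*I*√6/6931) = -260600/6931 + 128*I*√6/6931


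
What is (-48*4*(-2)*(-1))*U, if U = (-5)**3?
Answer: 48000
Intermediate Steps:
U = -125
(-48*4*(-2)*(-1))*U = -48*4*(-2)*(-1)*(-125) = -(-384)*(-1)*(-125) = -48*8*(-125) = -384*(-125) = 48000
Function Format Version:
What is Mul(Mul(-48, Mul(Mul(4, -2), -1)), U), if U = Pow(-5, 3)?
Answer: 48000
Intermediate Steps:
U = -125
Mul(Mul(-48, Mul(Mul(4, -2), -1)), U) = Mul(Mul(-48, Mul(Mul(4, -2), -1)), -125) = Mul(Mul(-48, Mul(-8, -1)), -125) = Mul(Mul(-48, 8), -125) = Mul(-384, -125) = 48000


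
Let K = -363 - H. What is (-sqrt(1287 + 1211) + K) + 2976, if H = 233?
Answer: 2380 - sqrt(2498) ≈ 2330.0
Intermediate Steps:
K = -596 (K = -363 - 1*233 = -363 - 233 = -596)
(-sqrt(1287 + 1211) + K) + 2976 = (-sqrt(1287 + 1211) - 596) + 2976 = (-sqrt(2498) - 596) + 2976 = (-596 - sqrt(2498)) + 2976 = 2380 - sqrt(2498)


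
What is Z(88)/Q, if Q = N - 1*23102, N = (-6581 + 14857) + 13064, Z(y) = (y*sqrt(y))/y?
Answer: -sqrt(22)/881 ≈ -0.0053240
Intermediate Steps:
Z(y) = sqrt(y) (Z(y) = y**(3/2)/y = sqrt(y))
N = 21340 (N = 8276 + 13064 = 21340)
Q = -1762 (Q = 21340 - 1*23102 = 21340 - 23102 = -1762)
Z(88)/Q = sqrt(88)/(-1762) = (2*sqrt(22))*(-1/1762) = -sqrt(22)/881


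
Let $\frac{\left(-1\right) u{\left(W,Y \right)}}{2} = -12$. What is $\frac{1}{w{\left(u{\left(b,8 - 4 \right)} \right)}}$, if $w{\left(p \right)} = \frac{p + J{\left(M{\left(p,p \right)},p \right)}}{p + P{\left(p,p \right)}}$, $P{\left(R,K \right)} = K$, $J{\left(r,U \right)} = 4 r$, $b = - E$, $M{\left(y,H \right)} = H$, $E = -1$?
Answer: $\frac{2}{5} \approx 0.4$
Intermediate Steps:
$b = 1$ ($b = \left(-1\right) \left(-1\right) = 1$)
$u{\left(W,Y \right)} = 24$ ($u{\left(W,Y \right)} = \left(-2\right) \left(-12\right) = 24$)
$w{\left(p \right)} = \frac{5}{2}$ ($w{\left(p \right)} = \frac{p + 4 p}{p + p} = \frac{5 p}{2 p} = 5 p \frac{1}{2 p} = \frac{5}{2}$)
$\frac{1}{w{\left(u{\left(b,8 - 4 \right)} \right)}} = \frac{1}{\frac{5}{2}} = \frac{2}{5}$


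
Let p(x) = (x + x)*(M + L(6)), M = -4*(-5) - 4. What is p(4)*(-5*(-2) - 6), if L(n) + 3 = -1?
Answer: 384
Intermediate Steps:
L(n) = -4 (L(n) = -3 - 1 = -4)
M = 16 (M = 20 - 4 = 16)
p(x) = 24*x (p(x) = (x + x)*(16 - 4) = (2*x)*12 = 24*x)
p(4)*(-5*(-2) - 6) = (24*4)*(-5*(-2) - 6) = 96*(10 - 6) = 96*4 = 384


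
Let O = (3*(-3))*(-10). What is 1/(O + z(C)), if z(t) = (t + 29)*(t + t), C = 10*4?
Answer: 1/5610 ≈ 0.00017825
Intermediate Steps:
C = 40
z(t) = 2*t*(29 + t) (z(t) = (29 + t)*(2*t) = 2*t*(29 + t))
O = 90 (O = -9*(-10) = 90)
1/(O + z(C)) = 1/(90 + 2*40*(29 + 40)) = 1/(90 + 2*40*69) = 1/(90 + 5520) = 1/5610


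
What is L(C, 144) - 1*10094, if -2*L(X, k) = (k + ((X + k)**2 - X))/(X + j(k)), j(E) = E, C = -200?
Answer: -140881/14 ≈ -10063.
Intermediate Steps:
L(X, k) = -(k + (X + k)**2 - X)/(2*(X + k)) (L(X, k) = -(k + ((X + k)**2 - X))/(2*(X + k)) = -(k + (X + k)**2 - X)/(2*(X + k)))
L(C, 144) - 1*10094 = (-200 - 1*144 - (-200 + 144)**2)/(2*(-200 + 144)) - 1*10094 = (1/2)*(-200 - 144 - 1*(-56)**2)/(-56) - 10094 = (1/2)*(-1/56)*(-200 - 144 - 1*3136) - 10094 = (1/2)*(-1/56)*(-200 - 144 - 3136) - 10094 = (1/2)*(-1/56)*(-3480) - 10094 = 435/14 - 10094 = -140881/14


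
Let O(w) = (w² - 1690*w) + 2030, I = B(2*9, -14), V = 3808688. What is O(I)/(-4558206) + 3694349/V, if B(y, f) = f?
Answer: 8370506040163/8680392246864 ≈ 0.96430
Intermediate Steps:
I = -14
O(w) = 2030 + w² - 1690*w
O(I)/(-4558206) + 3694349/V = (2030 + (-14)² - 1690*(-14))/(-4558206) + 3694349/3808688 = (2030 + 196 + 23660)*(-1/4558206) + 3694349*(1/3808688) = 25886*(-1/4558206) + 3694349/3808688 = -12943/2279103 + 3694349/3808688 = 8370506040163/8680392246864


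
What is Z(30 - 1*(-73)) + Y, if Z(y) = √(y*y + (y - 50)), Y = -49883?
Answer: -49883 + √10662 ≈ -49780.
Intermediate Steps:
Z(y) = √(-50 + y + y²) (Z(y) = √(y² + (-50 + y)) = √(-50 + y + y²))
Z(30 - 1*(-73)) + Y = √(-50 + (30 - 1*(-73)) + (30 - 1*(-73))²) - 49883 = √(-50 + (30 + 73) + (30 + 73)²) - 49883 = √(-50 + 103 + 103²) - 49883 = √(-50 + 103 + 10609) - 49883 = √10662 - 49883 = -49883 + √10662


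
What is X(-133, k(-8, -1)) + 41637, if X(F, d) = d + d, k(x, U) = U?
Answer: 41635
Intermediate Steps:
X(F, d) = 2*d
X(-133, k(-8, -1)) + 41637 = 2*(-1) + 41637 = -2 + 41637 = 41635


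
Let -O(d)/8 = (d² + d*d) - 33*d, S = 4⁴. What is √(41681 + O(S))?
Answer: I*√939311 ≈ 969.18*I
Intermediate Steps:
S = 256
O(d) = -16*d² + 264*d (O(d) = -8*((d² + d*d) - 33*d) = -8*((d² + d²) - 33*d) = -8*(2*d² - 33*d) = -8*(-33*d + 2*d²) = -16*d² + 264*d)
√(41681 + O(S)) = √(41681 + 8*256*(33 - 2*256)) = √(41681 + 8*256*(33 - 512)) = √(41681 + 8*256*(-479)) = √(41681 - 980992) = √(-939311) = I*√939311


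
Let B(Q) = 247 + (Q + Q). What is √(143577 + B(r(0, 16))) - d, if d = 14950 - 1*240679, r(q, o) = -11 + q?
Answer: 225729 + 3*√15978 ≈ 2.2611e+5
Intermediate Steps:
B(Q) = 247 + 2*Q
d = -225729 (d = 14950 - 240679 = -225729)
√(143577 + B(r(0, 16))) - d = √(143577 + (247 + 2*(-11 + 0))) - 1*(-225729) = √(143577 + (247 + 2*(-11))) + 225729 = √(143577 + (247 - 22)) + 225729 = √(143577 + 225) + 225729 = √143802 + 225729 = 3*√15978 + 225729 = 225729 + 3*√15978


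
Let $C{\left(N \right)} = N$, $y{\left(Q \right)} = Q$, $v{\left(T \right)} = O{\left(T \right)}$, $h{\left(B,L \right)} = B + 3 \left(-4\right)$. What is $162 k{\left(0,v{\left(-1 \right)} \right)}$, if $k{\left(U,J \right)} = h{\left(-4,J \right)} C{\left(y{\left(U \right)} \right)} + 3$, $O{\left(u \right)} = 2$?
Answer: $486$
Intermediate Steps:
$h{\left(B,L \right)} = -12 + B$ ($h{\left(B,L \right)} = B - 12 = -12 + B$)
$v{\left(T \right)} = 2$
$k{\left(U,J \right)} = 3 - 16 U$ ($k{\left(U,J \right)} = \left(-12 - 4\right) U + 3 = - 16 U + 3 = 3 - 16 U$)
$162 k{\left(0,v{\left(-1 \right)} \right)} = 162 \left(3 - 0\right) = 162 \left(3 + 0\right) = 162 \cdot 3 = 486$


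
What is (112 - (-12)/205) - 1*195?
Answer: -17003/205 ≈ -82.941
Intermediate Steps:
(112 - (-12)/205) - 1*195 = (112 - (-12)/205) - 195 = (112 - 1*(-12/205)) - 195 = (112 + 12/205) - 195 = 22972/205 - 195 = -17003/205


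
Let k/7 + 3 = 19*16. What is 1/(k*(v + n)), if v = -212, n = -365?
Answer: -1/1215739 ≈ -8.2255e-7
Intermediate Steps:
k = 2107 (k = -21 + 7*(19*16) = -21 + 7*304 = -21 + 2128 = 2107)
1/(k*(v + n)) = 1/(2107*(-212 - 365)) = 1/(2107*(-577)) = 1/(-1215739) = -1/1215739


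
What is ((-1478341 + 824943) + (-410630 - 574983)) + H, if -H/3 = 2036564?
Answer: -7748703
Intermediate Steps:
H = -6109692 (H = -3*2036564 = -6109692)
((-1478341 + 824943) + (-410630 - 574983)) + H = ((-1478341 + 824943) + (-410630 - 574983)) - 6109692 = (-653398 - 985613) - 6109692 = -1639011 - 6109692 = -7748703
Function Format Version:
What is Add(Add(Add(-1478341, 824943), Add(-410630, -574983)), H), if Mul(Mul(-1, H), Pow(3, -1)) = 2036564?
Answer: -7748703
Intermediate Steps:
H = -6109692 (H = Mul(-3, 2036564) = -6109692)
Add(Add(Add(-1478341, 824943), Add(-410630, -574983)), H) = Add(Add(Add(-1478341, 824943), Add(-410630, -574983)), -6109692) = Add(Add(-653398, -985613), -6109692) = Add(-1639011, -6109692) = -7748703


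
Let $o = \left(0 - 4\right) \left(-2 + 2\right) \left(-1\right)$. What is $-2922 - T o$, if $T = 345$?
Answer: $-2922$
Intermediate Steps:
$o = 0$ ($o = \left(-4\right) 0 \left(-1\right) = 0 \left(-1\right) = 0$)
$-2922 - T o = -2922 - 345 \cdot 0 = -2922 - 0 = -2922 + 0 = -2922$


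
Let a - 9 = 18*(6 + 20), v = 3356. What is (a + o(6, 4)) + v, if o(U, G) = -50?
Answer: 3783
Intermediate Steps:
a = 477 (a = 9 + 18*(6 + 20) = 9 + 18*26 = 9 + 468 = 477)
(a + o(6, 4)) + v = (477 - 50) + 3356 = 427 + 3356 = 3783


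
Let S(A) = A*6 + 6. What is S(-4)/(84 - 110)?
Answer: 9/13 ≈ 0.69231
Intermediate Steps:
S(A) = 6 + 6*A (S(A) = 6*A + 6 = 6 + 6*A)
S(-4)/(84 - 110) = (6 + 6*(-4))/(84 - 110) = (6 - 24)/(-26) = -18*(-1/26) = 9/13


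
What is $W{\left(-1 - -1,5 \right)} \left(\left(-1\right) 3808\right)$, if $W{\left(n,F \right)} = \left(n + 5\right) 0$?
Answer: $0$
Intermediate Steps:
$W{\left(n,F \right)} = 0$ ($W{\left(n,F \right)} = \left(5 + n\right) 0 = 0$)
$W{\left(-1 - -1,5 \right)} \left(\left(-1\right) 3808\right) = 0 \left(\left(-1\right) 3808\right) = 0 \left(-3808\right) = 0$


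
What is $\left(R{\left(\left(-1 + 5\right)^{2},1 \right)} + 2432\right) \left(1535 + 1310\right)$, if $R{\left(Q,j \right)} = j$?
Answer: $6921885$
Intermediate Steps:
$\left(R{\left(\left(-1 + 5\right)^{2},1 \right)} + 2432\right) \left(1535 + 1310\right) = \left(1 + 2432\right) \left(1535 + 1310\right) = 2433 \cdot 2845 = 6921885$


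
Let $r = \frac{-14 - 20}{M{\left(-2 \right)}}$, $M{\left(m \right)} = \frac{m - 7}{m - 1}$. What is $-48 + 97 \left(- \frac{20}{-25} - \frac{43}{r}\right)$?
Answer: $\frac{67597}{170} \approx 397.63$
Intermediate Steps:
$M{\left(m \right)} = \frac{-7 + m}{-1 + m}$
$r = - \frac{34}{3}$ ($r = \frac{-14 - 20}{\frac{1}{-1 - 2} \left(-7 - 2\right)} = - \frac{34}{\frac{1}{-3} \left(-9\right)} = - \frac{34}{\left(- \frac{1}{3}\right) \left(-9\right)} = - \frac{34}{3} \approx -11.333$)
$-48 + 97 \left(- \frac{20}{-25} - \frac{43}{r}\right) = -48 + 97 \left(- \frac{20}{-25} - \frac{43}{- \frac{34}{3}}\right) = -48 + 97 \left(\left(-20\right) \left(- \frac{1}{25}\right) - - \frac{129}{34}\right) = -48 + 97 \left(\frac{4}{5} + \frac{129}{34}\right) = -48 + 97 \cdot \frac{781}{170} = -48 + \frac{75757}{170} = \frac{67597}{170}$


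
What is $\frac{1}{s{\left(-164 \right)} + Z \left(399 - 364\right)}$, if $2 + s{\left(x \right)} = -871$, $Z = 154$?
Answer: $\frac{1}{4517} \approx 0.00022139$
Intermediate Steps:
$s{\left(x \right)} = -873$ ($s{\left(x \right)} = -2 - 871 = -873$)
$\frac{1}{s{\left(-164 \right)} + Z \left(399 - 364\right)} = \frac{1}{-873 + 154 \left(399 - 364\right)} = \frac{1}{-873 + 154 \cdot 35} = \frac{1}{-873 + 5390} = \frac{1}{4517}$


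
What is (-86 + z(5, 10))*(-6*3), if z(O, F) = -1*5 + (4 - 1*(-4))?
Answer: 1494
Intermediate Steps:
z(O, F) = 3 (z(O, F) = -5 + (4 + 4) = -5 + 8 = 3)
(-86 + z(5, 10))*(-6*3) = (-86 + 3)*(-6*3) = -83*(-18) = 1494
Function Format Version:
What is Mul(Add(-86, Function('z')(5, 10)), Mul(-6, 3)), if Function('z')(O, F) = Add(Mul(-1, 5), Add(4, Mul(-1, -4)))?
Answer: 1494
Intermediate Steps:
Function('z')(O, F) = 3 (Function('z')(O, F) = Add(-5, Add(4, 4)) = Add(-5, 8) = 3)
Mul(Add(-86, Function('z')(5, 10)), Mul(-6, 3)) = Mul(Add(-86, 3), Mul(-6, 3)) = Mul(-83, -18) = 1494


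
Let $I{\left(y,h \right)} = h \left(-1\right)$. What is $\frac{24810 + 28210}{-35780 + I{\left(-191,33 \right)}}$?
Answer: $- \frac{53020}{35813} \approx -1.4805$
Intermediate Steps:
$I{\left(y,h \right)} = - h$
$\frac{24810 + 28210}{-35780 + I{\left(-191,33 \right)}} = \frac{24810 + 28210}{-35780 - 33} = \frac{53020}{-35780 - 33} = \frac{53020}{-35813} = 53020 \left(- \frac{1}{35813}\right) = - \frac{53020}{35813}$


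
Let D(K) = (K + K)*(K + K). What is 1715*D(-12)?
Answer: 987840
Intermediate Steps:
D(K) = 4*K² (D(K) = (2*K)*(2*K) = 4*K²)
1715*D(-12) = 1715*(4*(-12)²) = 1715*(4*144) = 1715*576 = 987840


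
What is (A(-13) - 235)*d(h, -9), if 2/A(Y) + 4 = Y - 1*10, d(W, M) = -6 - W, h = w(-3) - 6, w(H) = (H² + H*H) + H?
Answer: 31735/9 ≈ 3526.1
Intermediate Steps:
w(H) = H + 2*H² (w(H) = (H² + H²) + H = 2*H² + H = H + 2*H²)
h = 9 (h = -3*(1 + 2*(-3)) - 6 = -3*(1 - 6) - 6 = -3*(-5) - 6 = 15 - 6 = 9)
A(Y) = 2/(-14 + Y) (A(Y) = 2/(-4 + (Y - 1*10)) = 2/(-4 + (Y - 10)) = 2/(-4 + (-10 + Y)) = 2/(-14 + Y))
(A(-13) - 235)*d(h, -9) = (2/(-14 - 13) - 235)*(-6 - 1*9) = (2/(-27) - 235)*(-6 - 9) = (2*(-1/27) - 235)*(-15) = (-2/27 - 235)*(-15) = -6347/27*(-15) = 31735/9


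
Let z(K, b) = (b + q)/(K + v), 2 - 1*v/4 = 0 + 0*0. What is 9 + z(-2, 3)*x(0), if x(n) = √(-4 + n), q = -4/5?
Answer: 9 + 11*I/15 ≈ 9.0 + 0.73333*I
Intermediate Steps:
q = -⅘ (q = -4*⅕ = -⅘ ≈ -0.80000)
v = 8 (v = 8 - 4*(0 + 0*0) = 8 - 4*(0 + 0) = 8 - 4*0 = 8 + 0 = 8)
z(K, b) = (-⅘ + b)/(8 + K) (z(K, b) = (b - ⅘)/(K + 8) = (-⅘ + b)/(8 + K))
9 + z(-2, 3)*x(0) = 9 + ((-⅘ + 3)/(8 - 2))*√(-4 + 0) = 9 + ((11/5)/6)*√(-4) = 9 + ((⅙)*(11/5))*(2*I) = 9 + 11*(2*I)/30 = 9 + 11*I/15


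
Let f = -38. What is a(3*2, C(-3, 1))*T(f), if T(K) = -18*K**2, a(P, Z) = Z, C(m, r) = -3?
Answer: 77976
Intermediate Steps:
a(3*2, C(-3, 1))*T(f) = -(-54)*(-38)**2 = -(-54)*1444 = -3*(-25992) = 77976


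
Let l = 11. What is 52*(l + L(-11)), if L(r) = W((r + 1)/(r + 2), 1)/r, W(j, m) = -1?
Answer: 6344/11 ≈ 576.73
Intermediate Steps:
L(r) = -1/r
52*(l + L(-11)) = 52*(11 - 1/(-11)) = 52*(11 - 1*(-1/11)) = 52*(11 + 1/11) = 52*(122/11) = 6344/11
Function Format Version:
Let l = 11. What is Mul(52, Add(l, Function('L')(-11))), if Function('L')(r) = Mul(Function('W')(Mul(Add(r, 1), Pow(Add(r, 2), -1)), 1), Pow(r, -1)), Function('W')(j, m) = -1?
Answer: Rational(6344, 11) ≈ 576.73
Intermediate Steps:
Function('L')(r) = Mul(-1, Pow(r, -1))
Mul(52, Add(l, Function('L')(-11))) = Mul(52, Add(11, Mul(-1, Pow(-11, -1)))) = Mul(52, Add(11, Mul(-1, Rational(-1, 11)))) = Mul(52, Add(11, Rational(1, 11))) = Mul(52, Rational(122, 11)) = Rational(6344, 11)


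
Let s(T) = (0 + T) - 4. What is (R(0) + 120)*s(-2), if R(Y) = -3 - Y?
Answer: -702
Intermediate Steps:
s(T) = -4 + T (s(T) = T - 4 = -4 + T)
(R(0) + 120)*s(-2) = ((-3 - 1*0) + 120)*(-4 - 2) = ((-3 + 0) + 120)*(-6) = (-3 + 120)*(-6) = 117*(-6) = -702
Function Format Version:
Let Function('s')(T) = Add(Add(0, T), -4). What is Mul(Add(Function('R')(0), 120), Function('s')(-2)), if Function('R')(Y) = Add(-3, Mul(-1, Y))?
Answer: -702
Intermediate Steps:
Function('s')(T) = Add(-4, T) (Function('s')(T) = Add(T, -4) = Add(-4, T))
Mul(Add(Function('R')(0), 120), Function('s')(-2)) = Mul(Add(Add(-3, Mul(-1, 0)), 120), Add(-4, -2)) = Mul(Add(Add(-3, 0), 120), -6) = Mul(Add(-3, 120), -6) = Mul(117, -6) = -702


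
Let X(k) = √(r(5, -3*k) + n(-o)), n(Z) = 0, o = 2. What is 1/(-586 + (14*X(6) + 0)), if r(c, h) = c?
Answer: -293/171208 - 7*√5/171208 ≈ -0.0018028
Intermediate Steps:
X(k) = √5 (X(k) = √(5 + 0) = √5)
1/(-586 + (14*X(6) + 0)) = 1/(-586 + (14*√5 + 0)) = 1/(-586 + 14*√5)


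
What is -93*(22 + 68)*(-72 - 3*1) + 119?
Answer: 627869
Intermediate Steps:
-93*(22 + 68)*(-72 - 3*1) + 119 = -8370*(-72 - 3) + 119 = -8370*(-75) + 119 = -93*(-6750) + 119 = 627750 + 119 = 627869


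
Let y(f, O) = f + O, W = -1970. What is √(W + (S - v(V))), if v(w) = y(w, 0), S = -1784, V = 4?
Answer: I*√3758 ≈ 61.303*I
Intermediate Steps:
y(f, O) = O + f
v(w) = w (v(w) = 0 + w = w)
√(W + (S - v(V))) = √(-1970 + (-1784 - 1*4)) = √(-1970 + (-1784 - 4)) = √(-1970 - 1788) = √(-3758) = I*√3758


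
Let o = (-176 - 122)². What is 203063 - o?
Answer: 114259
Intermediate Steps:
o = 88804 (o = (-298)² = 88804)
203063 - o = 203063 - 1*88804 = 203063 - 88804 = 114259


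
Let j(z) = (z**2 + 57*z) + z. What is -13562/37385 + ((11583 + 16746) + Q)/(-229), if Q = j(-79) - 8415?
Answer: -809612303/8561165 ≈ -94.568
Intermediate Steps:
j(z) = z**2 + 58*z
Q = -6756 (Q = -79*(58 - 79) - 8415 = -79*(-21) - 8415 = 1659 - 8415 = -6756)
-13562/37385 + ((11583 + 16746) + Q)/(-229) = -13562/37385 + ((11583 + 16746) - 6756)/(-229) = -13562*1/37385 + (28329 - 6756)*(-1/229) = -13562/37385 + 21573*(-1/229) = -13562/37385 - 21573/229 = -809612303/8561165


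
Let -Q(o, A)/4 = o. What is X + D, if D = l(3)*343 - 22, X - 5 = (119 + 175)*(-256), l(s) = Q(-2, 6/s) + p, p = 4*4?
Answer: -67049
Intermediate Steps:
p = 16
Q(o, A) = -4*o
l(s) = 24 (l(s) = -4*(-2) + 16 = 8 + 16 = 24)
X = -75259 (X = 5 + (119 + 175)*(-256) = 5 + 294*(-256) = 5 - 75264 = -75259)
D = 8210 (D = 24*343 - 22 = 8232 - 22 = 8210)
X + D = -75259 + 8210 = -67049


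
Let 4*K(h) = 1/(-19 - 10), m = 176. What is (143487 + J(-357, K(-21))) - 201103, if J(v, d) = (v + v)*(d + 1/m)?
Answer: -147030677/2552 ≈ -57614.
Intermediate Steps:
K(h) = -1/116 (K(h) = 1/(4*(-19 - 10)) = (¼)/(-29) = (¼)*(-1/29) = -1/116)
J(v, d) = 2*v*(1/176 + d) (J(v, d) = (v + v)*(d + 1/176) = (2*v)*(d + 1/176) = (2*v)*(1/176 + d) = 2*v*(1/176 + d))
(143487 + J(-357, K(-21))) - 201103 = (143487 + (1/88)*(-357)*(1 + 176*(-1/116))) - 201103 = (143487 + (1/88)*(-357)*(1 - 44/29)) - 201103 = (143487 + (1/88)*(-357)*(-15/29)) - 201103 = (143487 + 5355/2552) - 201103 = 366184179/2552 - 201103 = -147030677/2552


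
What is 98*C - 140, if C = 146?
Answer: 14168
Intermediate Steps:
98*C - 140 = 98*146 - 140 = 14308 - 140 = 14168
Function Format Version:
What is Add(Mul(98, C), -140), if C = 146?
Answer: 14168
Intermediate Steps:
Add(Mul(98, C), -140) = Add(Mul(98, 146), -140) = Add(14308, -140) = 14168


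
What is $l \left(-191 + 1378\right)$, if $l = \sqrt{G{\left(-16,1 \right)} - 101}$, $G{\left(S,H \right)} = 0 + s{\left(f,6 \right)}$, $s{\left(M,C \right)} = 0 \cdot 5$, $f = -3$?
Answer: $1187 i \sqrt{101} \approx 11929.0 i$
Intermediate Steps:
$s{\left(M,C \right)} = 0$
$G{\left(S,H \right)} = 0$ ($G{\left(S,H \right)} = 0 + 0 = 0$)
$l = i \sqrt{101}$ ($l = \sqrt{0 - 101} = \sqrt{-101} = i \sqrt{101} \approx 10.05 i$)
$l \left(-191 + 1378\right) = i \sqrt{101} \left(-191 + 1378\right) = i \sqrt{101} \cdot 1187 = 1187 i \sqrt{101}$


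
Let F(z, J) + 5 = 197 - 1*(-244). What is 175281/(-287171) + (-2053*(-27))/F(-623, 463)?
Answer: 15841753185/125206556 ≈ 126.52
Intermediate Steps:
F(z, J) = 436 (F(z, J) = -5 + (197 - 1*(-244)) = -5 + (197 + 244) = -5 + 441 = 436)
175281/(-287171) + (-2053*(-27))/F(-623, 463) = 175281/(-287171) - 2053*(-27)/436 = 175281*(-1/287171) + 55431*(1/436) = -175281/287171 + 55431/436 = 15841753185/125206556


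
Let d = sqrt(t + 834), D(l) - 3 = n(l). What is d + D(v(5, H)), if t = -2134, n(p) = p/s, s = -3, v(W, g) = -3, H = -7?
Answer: 4 + 10*I*sqrt(13) ≈ 4.0 + 36.056*I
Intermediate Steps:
n(p) = -p/3 (n(p) = p/(-3) = p*(-1/3) = -p/3)
D(l) = 3 - l/3
d = 10*I*sqrt(13) (d = sqrt(-2134 + 834) = sqrt(-1300) = 10*I*sqrt(13) ≈ 36.056*I)
d + D(v(5, H)) = 10*I*sqrt(13) + (3 - 1/3*(-3)) = 10*I*sqrt(13) + (3 + 1) = 10*I*sqrt(13) + 4 = 4 + 10*I*sqrt(13)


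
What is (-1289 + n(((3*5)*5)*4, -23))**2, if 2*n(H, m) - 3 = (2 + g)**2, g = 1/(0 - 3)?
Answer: 133980625/81 ≈ 1.6541e+6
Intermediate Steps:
g = -1/3 (g = 1/(-3) = -1/3 ≈ -0.33333)
n(H, m) = 26/9 (n(H, m) = 3/2 + (2 - 1/3)**2/2 = 3/2 + (5/3)**2/2 = 3/2 + (1/2)*(25/9) = 3/2 + 25/18 = 26/9)
(-1289 + n(((3*5)*5)*4, -23))**2 = (-1289 + 26/9)**2 = (-11575/9)**2 = 133980625/81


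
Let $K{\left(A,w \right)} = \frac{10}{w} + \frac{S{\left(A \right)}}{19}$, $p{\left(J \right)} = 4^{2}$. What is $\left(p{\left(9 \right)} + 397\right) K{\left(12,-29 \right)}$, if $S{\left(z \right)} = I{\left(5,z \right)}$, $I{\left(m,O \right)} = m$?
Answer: $- \frac{18585}{551} \approx -33.73$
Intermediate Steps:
$p{\left(J \right)} = 16$
$S{\left(z \right)} = 5$
$K{\left(A,w \right)} = \frac{5}{19} + \frac{10}{w}$ ($K{\left(A,w \right)} = \frac{10}{w} + \frac{5}{19} = \frac{5}{19} + \frac{10}{w}$)
$\left(p{\left(9 \right)} + 397\right) K{\left(12,-29 \right)} = \left(16 + 397\right) \left(\frac{5}{19} + \frac{10}{-29}\right) = 413 \left(\frac{5}{19} + 10 \left(- \frac{1}{29}\right)\right) = 413 \left(\frac{5}{19} - \frac{10}{29}\right) = 413 \left(- \frac{45}{551}\right) = - \frac{18585}{551}$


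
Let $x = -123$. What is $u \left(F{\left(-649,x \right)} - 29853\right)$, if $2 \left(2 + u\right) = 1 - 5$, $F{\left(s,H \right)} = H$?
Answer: $119904$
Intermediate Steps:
$u = -4$ ($u = -2 + \frac{1 - 5}{2} = -2 + \frac{1}{2} \left(-4\right) = -2 - 2 = -4$)
$u \left(F{\left(-649,x \right)} - 29853\right) = - 4 \left(-123 - 29853\right) = \left(-4\right) \left(-29976\right) = 119904$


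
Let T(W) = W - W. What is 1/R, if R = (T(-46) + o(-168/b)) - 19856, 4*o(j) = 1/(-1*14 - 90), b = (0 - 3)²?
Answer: -416/8260097 ≈ -5.0363e-5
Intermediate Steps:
b = 9 (b = (-3)² = 9)
T(W) = 0
o(j) = -1/416 (o(j) = 1/(4*(-1*14 - 90)) = 1/(4*(-14 - 90)) = (¼)/(-104) = (¼)*(-1/104) = -1/416)
R = -8260097/416 (R = (0 - 1/416) - 19856 = -1/416 - 19856 = -8260097/416 ≈ -19856.)
1/R = 1/(-8260097/416) = -416/8260097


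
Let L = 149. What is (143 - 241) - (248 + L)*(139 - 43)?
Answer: -38210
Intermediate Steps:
(143 - 241) - (248 + L)*(139 - 43) = (143 - 241) - (248 + 149)*(139 - 43) = -98 - 397*96 = -98 - 1*38112 = -98 - 38112 = -38210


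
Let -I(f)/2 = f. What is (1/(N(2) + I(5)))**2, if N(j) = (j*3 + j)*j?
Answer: 1/36 ≈ 0.027778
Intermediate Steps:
I(f) = -2*f
N(j) = 4*j**2 (N(j) = (3*j + j)*j = (4*j)*j = 4*j**2)
(1/(N(2) + I(5)))**2 = (1/(4*2**2 - 2*5))**2 = (1/(4*4 - 10))**2 = (1/(16 - 10))**2 = (1/6)**2 = 1/36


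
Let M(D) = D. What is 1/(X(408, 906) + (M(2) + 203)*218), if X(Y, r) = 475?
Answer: 1/45165 ≈ 2.2141e-5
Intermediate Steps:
1/(X(408, 906) + (M(2) + 203)*218) = 1/(475 + (2 + 203)*218) = 1/(475 + 205*218) = 1/(475 + 44690) = 1/45165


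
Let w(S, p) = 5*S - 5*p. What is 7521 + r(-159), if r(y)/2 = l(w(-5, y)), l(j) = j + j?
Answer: 10601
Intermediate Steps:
w(S, p) = -5*p + 5*S
l(j) = 2*j
r(y) = -100 - 20*y (r(y) = 2*(2*(-5*y + 5*(-5))) = 2*(2*(-5*y - 25)) = 2*(2*(-25 - 5*y)) = 2*(-50 - 10*y) = -100 - 20*y)
7521 + r(-159) = 7521 + (-100 - 20*(-159)) = 7521 + (-100 + 3180) = 7521 + 3080 = 10601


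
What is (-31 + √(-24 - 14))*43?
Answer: -1333 + 43*I*√38 ≈ -1333.0 + 265.07*I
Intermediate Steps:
(-31 + √(-24 - 14))*43 = (-31 + √(-38))*43 = (-31 + I*√38)*43 = -1333 + 43*I*√38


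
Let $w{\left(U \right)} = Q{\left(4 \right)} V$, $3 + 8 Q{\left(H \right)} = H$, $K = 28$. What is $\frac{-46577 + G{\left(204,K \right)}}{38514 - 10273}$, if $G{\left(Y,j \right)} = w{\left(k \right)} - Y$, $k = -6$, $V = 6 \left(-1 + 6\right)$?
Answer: $- \frac{187109}{112964} \approx -1.6564$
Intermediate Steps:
$Q{\left(H \right)} = - \frac{3}{8} + \frac{H}{8}$
$V = 30$ ($V = 6 \cdot 5 = 30$)
$w{\left(U \right)} = \frac{15}{4}$ ($w{\left(U \right)} = \left(- \frac{3}{8} + \frac{1}{8} \cdot 4\right) 30 = \left(- \frac{3}{8} + \frac{1}{2}\right) 30 = \frac{1}{8} \cdot 30 = \frac{15}{4}$)
$G{\left(Y,j \right)} = \frac{15}{4} - Y$
$\frac{-46577 + G{\left(204,K \right)}}{38514 - 10273} = \frac{-46577 + \left(\frac{15}{4} - 204\right)}{38514 - 10273} = \frac{-46577 + \left(\frac{15}{4} - 204\right)}{28241} = \left(-46577 - \frac{801}{4}\right) \frac{1}{28241} = \left(- \frac{187109}{4}\right) \frac{1}{28241} = - \frac{187109}{112964}$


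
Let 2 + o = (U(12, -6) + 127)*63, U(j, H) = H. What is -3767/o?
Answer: -3767/7621 ≈ -0.49429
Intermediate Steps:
o = 7621 (o = -2 + (-6 + 127)*63 = -2 + 121*63 = -2 + 7623 = 7621)
-3767/o = -3767/7621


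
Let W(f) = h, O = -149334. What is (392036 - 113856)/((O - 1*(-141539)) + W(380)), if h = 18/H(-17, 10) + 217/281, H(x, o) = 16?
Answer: -125069728/3503779 ≈ -35.696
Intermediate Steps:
h = 4265/2248 (h = 18/16 + 217/281 = 18*(1/16) + 217*(1/281) = 9/8 + 217/281 = 4265/2248 ≈ 1.8972)
W(f) = 4265/2248
(392036 - 113856)/((O - 1*(-141539)) + W(380)) = (392036 - 113856)/((-149334 - 1*(-141539)) + 4265/2248) = 278180/((-149334 + 141539) + 4265/2248) = 278180/(-7795 + 4265/2248) = 278180/(-17518895/2248) = 278180*(-2248/17518895) = -125069728/3503779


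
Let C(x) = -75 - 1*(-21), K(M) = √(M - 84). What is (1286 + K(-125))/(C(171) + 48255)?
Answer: 1286/48201 + I*√209/48201 ≈ 0.02668 + 0.00029993*I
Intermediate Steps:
K(M) = √(-84 + M)
C(x) = -54 (C(x) = -75 + 21 = -54)
(1286 + K(-125))/(C(171) + 48255) = (1286 + √(-84 - 125))/(-54 + 48255) = (1286 + √(-209))/48201 = (1286 + I*√209)*(1/48201) = 1286/48201 + I*√209/48201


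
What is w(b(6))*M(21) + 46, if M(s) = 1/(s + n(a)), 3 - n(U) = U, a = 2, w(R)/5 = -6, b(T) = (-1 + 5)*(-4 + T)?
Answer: 491/11 ≈ 44.636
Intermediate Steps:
b(T) = -16 + 4*T (b(T) = 4*(-4 + T) = -16 + 4*T)
w(R) = -30 (w(R) = 5*(-6) = -30)
n(U) = 3 - U
M(s) = 1/(1 + s) (M(s) = 1/(s + (3 - 1*2)) = 1/(s + (3 - 2)) = 1/(s + 1) = 1/(1 + s))
w(b(6))*M(21) + 46 = -30/(1 + 21) + 46 = -30/22 + 46 = -30*1/22 + 46 = -15/11 + 46 = 491/11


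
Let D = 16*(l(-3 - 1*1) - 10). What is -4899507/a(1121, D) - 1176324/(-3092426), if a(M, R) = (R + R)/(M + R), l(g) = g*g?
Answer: -3073201390516981/98957632 ≈ -3.1056e+7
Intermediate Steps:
l(g) = g**2
D = 96 (D = 16*((-3 - 1*1)**2 - 10) = 16*((-3 - 1)**2 - 10) = 16*((-4)**2 - 10) = 16*(16 - 10) = 16*6 = 96)
a(M, R) = 2*R/(M + R) (a(M, R) = (2*R)/(M + R) = 2*R/(M + R))
-4899507/a(1121, D) - 1176324/(-3092426) = -4899507/(2*96/(1121 + 96)) - 1176324/(-3092426) = -4899507/(2*96/1217) - 1176324*(-1/3092426) = -4899507/(2*96*(1/1217)) + 588162/1546213 = -4899507/192/1217 + 588162/1546213 = -4899507*1217/192 + 588162/1546213 = -1987566673/64 + 588162/1546213 = -3073201390516981/98957632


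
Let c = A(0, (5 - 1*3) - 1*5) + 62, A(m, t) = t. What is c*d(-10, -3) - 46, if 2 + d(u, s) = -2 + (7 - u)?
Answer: 721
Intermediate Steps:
c = 59 (c = ((5 - 1*3) - 1*5) + 62 = ((5 - 3) - 5) + 62 = (2 - 5) + 62 = -3 + 62 = 59)
d(u, s) = 3 - u (d(u, s) = -2 + (-2 + (7 - u)) = -2 + (5 - u) = 3 - u)
c*d(-10, -3) - 46 = 59*(3 - 1*(-10)) - 46 = 59*(3 + 10) - 46 = 59*13 - 46 = 767 - 46 = 721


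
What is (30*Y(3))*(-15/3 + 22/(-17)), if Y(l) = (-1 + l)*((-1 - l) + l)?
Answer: 6420/17 ≈ 377.65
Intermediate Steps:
Y(l) = 1 - l (Y(l) = (-1 + l)*(-1) = 1 - l)
(30*Y(3))*(-15/3 + 22/(-17)) = (30*(1 - 1*3))*(-15/3 + 22/(-17)) = (30*(1 - 3))*(-15*1/3 + 22*(-1/17)) = (30*(-2))*(-5 - 22/17) = -60*(-107/17) = 6420/17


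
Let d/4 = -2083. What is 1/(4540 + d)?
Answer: -1/3792 ≈ -0.00026371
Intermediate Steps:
d = -8332 (d = 4*(-2083) = -8332)
1/(4540 + d) = 1/(4540 - 8332) = 1/(-3792) = -1/3792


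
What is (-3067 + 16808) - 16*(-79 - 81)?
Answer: 16301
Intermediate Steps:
(-3067 + 16808) - 16*(-79 - 81) = 13741 - 16*(-160) = 13741 + 2560 = 16301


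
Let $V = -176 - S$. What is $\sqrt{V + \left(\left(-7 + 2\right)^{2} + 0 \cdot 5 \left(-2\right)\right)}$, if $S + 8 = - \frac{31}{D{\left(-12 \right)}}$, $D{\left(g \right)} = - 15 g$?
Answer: $\frac{i \sqrt{128545}}{30} \approx 11.951 i$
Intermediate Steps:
$S = - \frac{1471}{180}$ ($S = -8 - \frac{31}{\left(-15\right) \left(-12\right)} = -8 - \frac{31}{180} = - \frac{1471}{180} \approx -8.1722$)
$V = - \frac{30209}{180}$ ($V = -176 - - \frac{1471}{180} = -176 + \frac{1471}{180} = - \frac{30209}{180} \approx -167.83$)
$\sqrt{V + \left(\left(-7 + 2\right)^{2} + 0 \cdot 5 \left(-2\right)\right)} = \sqrt{- \frac{30209}{180} + \left(\left(-7 + 2\right)^{2} + 0 \cdot 5 \left(-2\right)\right)} = \sqrt{- \frac{30209}{180} + \left(\left(-5\right)^{2} + 0 \left(-2\right)\right)} = \sqrt{- \frac{30209}{180} + \left(25 + 0\right)} = \sqrt{- \frac{30209}{180} + 25} = \sqrt{- \frac{25709}{180}} = \frac{i \sqrt{128545}}{30}$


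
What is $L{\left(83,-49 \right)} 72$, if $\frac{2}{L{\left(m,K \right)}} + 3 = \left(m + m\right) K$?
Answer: $- \frac{144}{8137} \approx -0.017697$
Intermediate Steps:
$L{\left(m,K \right)} = \frac{2}{-3 + 2 K m}$ ($L{\left(m,K \right)} = \frac{2}{-3 + \left(m + m\right) K} = \frac{2}{-3 + 2 m K} = \frac{2}{-3 + 2 K m}$)
$L{\left(83,-49 \right)} 72 = \frac{2}{-3 + 2 \left(-49\right) 83} \cdot 72 = \frac{2}{-3 - 8134} \cdot 72 = \frac{2}{-8137} \cdot 72 = 2 \left(- \frac{1}{8137}\right) 72 = \left(- \frac{2}{8137}\right) 72 = - \frac{144}{8137}$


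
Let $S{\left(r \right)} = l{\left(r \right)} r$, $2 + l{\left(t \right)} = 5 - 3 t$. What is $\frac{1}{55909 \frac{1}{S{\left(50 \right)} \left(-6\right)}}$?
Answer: $\frac{900}{1141} \approx 0.78878$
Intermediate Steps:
$l{\left(t \right)} = 3 - 3 t$ ($l{\left(t \right)} = -2 - \left(-5 + 3 t\right) = 3 - 3 t$)
$S{\left(r \right)} = r \left(3 - 3 r\right)$ ($S{\left(r \right)} = \left(3 - 3 r\right) r = r \left(3 - 3 r\right)$)
$\frac{1}{55909 \frac{1}{S{\left(50 \right)} \left(-6\right)}} = \frac{1}{55909 \frac{1}{3 \cdot 50 \left(1 - 50\right) \left(-6\right)}} = \frac{1}{55909 \frac{1}{3 \cdot 50 \left(-49\right) \left(-6\right)}} = \frac{1}{55909 \frac{1}{\left(-7350\right) \left(-6\right)}} = \frac{1}{55909 \cdot \frac{1}{44100}} = \frac{1}{\frac{1141}{900}} = \frac{900}{1141}$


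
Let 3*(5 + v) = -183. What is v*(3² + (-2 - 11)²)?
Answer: -11748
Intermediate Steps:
v = -66 (v = -5 + (⅓)*(-183) = -5 - 61 = -66)
v*(3² + (-2 - 11)²) = -66*(3² + (-2 - 11)²) = -66*(9 + (-13)²) = -66*(9 + 169) = -66*178 = -11748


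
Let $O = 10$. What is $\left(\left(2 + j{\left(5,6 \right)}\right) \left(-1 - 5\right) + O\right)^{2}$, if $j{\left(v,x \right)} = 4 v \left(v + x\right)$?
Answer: $1747684$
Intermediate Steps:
$j{\left(v,x \right)} = 4 v \left(v + x\right)$
$\left(\left(2 + j{\left(5,6 \right)}\right) \left(-1 - 5\right) + O\right)^{2} = \left(\left(2 + 4 \cdot 5 \left(5 + 6\right)\right) \left(-1 - 5\right) + 10\right)^{2} = \left(\left(2 + 4 \cdot 5 \cdot 11\right) \left(-6\right) + 10\right)^{2} = \left(\left(2 + 220\right) \left(-6\right) + 10\right)^{2} = \left(222 \left(-6\right) + 10\right)^{2} = \left(-1332 + 10\right)^{2} = \left(-1322\right)^{2} = 1747684$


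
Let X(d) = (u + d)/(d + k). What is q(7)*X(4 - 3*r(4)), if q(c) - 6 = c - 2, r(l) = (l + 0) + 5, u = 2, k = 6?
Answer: 231/17 ≈ 13.588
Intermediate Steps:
r(l) = 5 + l (r(l) = l + 5 = 5 + l)
X(d) = (2 + d)/(6 + d) (X(d) = (2 + d)/(d + 6) = (2 + d)/(6 + d))
q(c) = 4 + c (q(c) = 6 + (c - 2) = 6 + (-2 + c) = 4 + c)
q(7)*X(4 - 3*r(4)) = (4 + 7)*((2 + (4 - 3*(5 + 4)))/(6 + (4 - 3*(5 + 4)))) = 11*((2 + (4 - 3*9))/(6 + (4 - 3*9))) = 11*((2 + (4 - 27))/(6 + (4 - 27))) = 11*((2 - 23)/(6 - 23)) = 11*(-21/(-17)) = 11*(-1/17*(-21)) = 11*(21/17) = 231/17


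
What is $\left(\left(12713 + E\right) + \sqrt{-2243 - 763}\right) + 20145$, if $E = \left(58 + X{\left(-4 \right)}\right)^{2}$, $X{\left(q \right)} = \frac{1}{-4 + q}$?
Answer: $\frac{2317281}{64} + 3 i \sqrt{334} \approx 36208.0 + 54.827 i$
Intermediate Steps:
$E = \frac{214369}{64}$ ($E = \left(58 + \frac{1}{-4 - 4}\right)^{2} = \left(58 + \frac{1}{-8}\right)^{2} = \left(58 - \frac{1}{8}\right)^{2} = \left(\frac{463}{8}\right)^{2} = \frac{214369}{64} \approx 3349.5$)
$\left(\left(12713 + E\right) + \sqrt{-2243 - 763}\right) + 20145 = \left(\left(12713 + \frac{214369}{64}\right) + \sqrt{-2243 - 763}\right) + 20145 = \left(\frac{1028001}{64} + \sqrt{-3006}\right) + 20145 = \left(\frac{1028001}{64} + 3 i \sqrt{334}\right) + 20145 = \frac{2317281}{64} + 3 i \sqrt{334}$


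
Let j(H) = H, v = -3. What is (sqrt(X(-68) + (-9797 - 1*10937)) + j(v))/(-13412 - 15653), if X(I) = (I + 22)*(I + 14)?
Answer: 3/29065 - I*sqrt(730)/5813 ≈ 0.00010322 - 0.0046479*I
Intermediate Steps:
X(I) = (14 + I)*(22 + I) (X(I) = (22 + I)*(14 + I) = (14 + I)*(22 + I))
(sqrt(X(-68) + (-9797 - 1*10937)) + j(v))/(-13412 - 15653) = (sqrt((308 + (-68)**2 + 36*(-68)) + (-9797 - 1*10937)) - 3)/(-13412 - 15653) = (sqrt((308 + 4624 - 2448) + (-9797 - 10937)) - 3)/(-29065) = (sqrt(2484 - 20734) - 3)*(-1/29065) = (sqrt(-18250) - 3)*(-1/29065) = (5*I*sqrt(730) - 3)*(-1/29065) = (-3 + 5*I*sqrt(730))*(-1/29065) = 3/29065 - I*sqrt(730)/5813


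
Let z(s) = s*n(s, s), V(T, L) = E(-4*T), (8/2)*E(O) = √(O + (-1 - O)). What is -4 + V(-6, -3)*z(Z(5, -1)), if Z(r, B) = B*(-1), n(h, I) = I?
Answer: -4 + I/4 ≈ -4.0 + 0.25*I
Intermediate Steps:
E(O) = I/4 (E(O) = √(O + (-1 - O))/4 = √(-1)/4 = I/4)
Z(r, B) = -B
V(T, L) = I/4
z(s) = s² (z(s) = s*s = s²)
-4 + V(-6, -3)*z(Z(5, -1)) = -4 + (I/4)*(-1*(-1))² = -4 + (I/4)*1² = -4 + (I/4)*1 = -4 + I/4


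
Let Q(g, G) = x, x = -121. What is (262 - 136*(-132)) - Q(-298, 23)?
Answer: 18335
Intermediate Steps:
Q(g, G) = -121
(262 - 136*(-132)) - Q(-298, 23) = (262 - 136*(-132)) - 1*(-121) = (262 + 17952) + 121 = 18214 + 121 = 18335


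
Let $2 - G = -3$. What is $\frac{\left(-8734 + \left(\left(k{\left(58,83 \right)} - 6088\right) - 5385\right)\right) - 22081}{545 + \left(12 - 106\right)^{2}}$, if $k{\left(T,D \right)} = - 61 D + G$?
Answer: $- \frac{15782}{3127} \approx -5.047$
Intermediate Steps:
$G = 5$ ($G = 2 - -3 = 2 + 3 = 5$)
$k{\left(T,D \right)} = 5 - 61 D$ ($k{\left(T,D \right)} = - 61 D + 5 = 5 - 61 D$)
$\frac{\left(-8734 + \left(\left(k{\left(58,83 \right)} - 6088\right) - 5385\right)\right) - 22081}{545 + \left(12 - 106\right)^{2}} = \frac{\left(-8734 + \left(\left(\left(5 - 5063\right) - 6088\right) - 5385\right)\right) - 22081}{545 + \left(12 - 106\right)^{2}} = \frac{\left(-8734 + \left(\left(\left(5 - 5063\right) - 6088\right) - 5385\right)\right) - 22081}{545 + \left(-94\right)^{2}} = \frac{\left(-8734 - 16531\right) - 22081}{545 + 8836} = \frac{\left(-8734 - 16531\right) - 22081}{9381} = \left(\left(-8734 - 16531\right) - 22081\right) \frac{1}{9381} = \left(-25265 - 22081\right) \frac{1}{9381} = \left(-47346\right) \frac{1}{9381} = - \frac{15782}{3127}$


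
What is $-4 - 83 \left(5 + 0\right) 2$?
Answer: $-834$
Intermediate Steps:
$-4 - 83 \left(5 + 0\right) 2 = -4 - 83 \cdot 5 \cdot 2 = -4 - 830 = -834$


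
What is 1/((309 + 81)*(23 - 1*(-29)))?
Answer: 1/20280 ≈ 4.9310e-5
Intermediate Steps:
1/((309 + 81)*(23 - 1*(-29))) = 1/(390*(23 + 29)) = 1/(390*52) = 1/20280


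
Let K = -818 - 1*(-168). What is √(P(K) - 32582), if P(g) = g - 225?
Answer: I*√33457 ≈ 182.91*I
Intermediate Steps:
K = -650 (K = -818 + 168 = -650)
P(g) = -225 + g
√(P(K) - 32582) = √((-225 - 650) - 32582) = √(-875 - 32582) = √(-33457) = I*√33457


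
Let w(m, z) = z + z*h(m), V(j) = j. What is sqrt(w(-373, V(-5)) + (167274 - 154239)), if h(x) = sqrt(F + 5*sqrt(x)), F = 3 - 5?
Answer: sqrt(13030 - 5*sqrt(-2 + 5*I*sqrt(373))) ≈ 114.0 - 0.154*I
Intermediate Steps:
F = -2
h(x) = sqrt(-2 + 5*sqrt(x))
w(m, z) = z + z*sqrt(-2 + 5*sqrt(m))
sqrt(w(-373, V(-5)) + (167274 - 154239)) = sqrt(-5*(1 + sqrt(-2 + 5*sqrt(-373))) + (167274 - 154239)) = sqrt(-5*(1 + sqrt(-2 + 5*(I*sqrt(373)))) + 13035) = sqrt(-5*(1 + sqrt(-2 + 5*I*sqrt(373))) + 13035) = sqrt((-5 - 5*sqrt(-2 + 5*I*sqrt(373))) + 13035) = sqrt(13030 - 5*sqrt(-2 + 5*I*sqrt(373)))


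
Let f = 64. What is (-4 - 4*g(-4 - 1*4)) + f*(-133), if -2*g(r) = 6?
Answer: -8504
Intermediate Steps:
g(r) = -3 (g(r) = -1/2*6 = -3)
(-4 - 4*g(-4 - 1*4)) + f*(-133) = (-4 - 4*(-3)) + 64*(-133) = (-4 + 12) - 8512 = 8 - 8512 = -8504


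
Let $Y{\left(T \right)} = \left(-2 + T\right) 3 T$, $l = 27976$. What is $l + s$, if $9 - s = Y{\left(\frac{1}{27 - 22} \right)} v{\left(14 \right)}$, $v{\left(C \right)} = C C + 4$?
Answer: $28201$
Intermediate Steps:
$v{\left(C \right)} = 4 + C^{2}$ ($v{\left(C \right)} = C^{2} + 4 = 4 + C^{2}$)
$Y{\left(T \right)} = 3 T \left(-2 + T\right)$
$s = 225$ ($s = 9 - \frac{3 \left(-2 + \frac{1}{27 - 22}\right)}{27 - 22} \left(4 + 14^{2}\right) = 9 - \frac{3 \left(-2 + \frac{1}{5}\right)}{5} \left(4 + 196\right) = 9 - 3 \cdot \frac{1}{5} \left(-2 + \frac{1}{5}\right) 200 = 9 - 3 \cdot \frac{1}{5} \left(- \frac{9}{5}\right) 200 = 9 - \left(- \frac{27}{25}\right) 200 = 9 - -216 = 9 + 216 = 225$)
$l + s = 27976 + 225 = 28201$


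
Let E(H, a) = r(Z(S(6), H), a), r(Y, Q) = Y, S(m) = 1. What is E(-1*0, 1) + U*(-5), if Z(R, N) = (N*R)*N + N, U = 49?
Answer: -245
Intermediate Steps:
Z(R, N) = N + R*N² (Z(R, N) = R*N² + N = N + R*N²)
E(H, a) = H*(1 + H) (E(H, a) = H*(1 + H*1) = H*(1 + H))
E(-1*0, 1) + U*(-5) = (-1*0)*(1 - 1*0) + 49*(-5) = 0*(1 + 0) - 245 = 0*1 - 245 = 0 - 245 = -245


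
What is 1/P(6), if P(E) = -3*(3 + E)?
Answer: -1/27 ≈ -0.037037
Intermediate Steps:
P(E) = -9 - 3*E
1/P(6) = 1/(-9 - 3*6) = 1/(-9 - 18) = 1/(-27) = -1/27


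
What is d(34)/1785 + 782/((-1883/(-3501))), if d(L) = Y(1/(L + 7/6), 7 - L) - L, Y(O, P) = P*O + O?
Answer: 29460877748/20262963 ≈ 1453.9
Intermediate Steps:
Y(O, P) = O + O*P (Y(O, P) = O*P + O = O + O*P)
d(L) = -L + (8 - L)/(7/6 + L) (d(L) = (1 + (7 - L))/(L + 7/6) - L = (8 - L)/(L + 7*(1/6)) - L = (8 - L)/(L + 7/6) - L = (8 - L)/(7/6 + L) - L = -L + (8 - L)/(7/6 + L))
d(34)/1785 + 782/((-1883/(-3501))) = ((48 - 13*34 - 6*34**2)/(7 + 6*34))/1785 + 782/((-1883/(-3501))) = ((48 - 442 - 6*1156)/(7 + 204))*(1/1785) + 782/((-1883*(-1/3501))) = ((48 - 442 - 6936)/211)*(1/1785) + 782/(1883/3501) = ((1/211)*(-7330))*(1/1785) + 782*(3501/1883) = -7330/211*1/1785 + 2737782/1883 = -1466/75327 + 2737782/1883 = 29460877748/20262963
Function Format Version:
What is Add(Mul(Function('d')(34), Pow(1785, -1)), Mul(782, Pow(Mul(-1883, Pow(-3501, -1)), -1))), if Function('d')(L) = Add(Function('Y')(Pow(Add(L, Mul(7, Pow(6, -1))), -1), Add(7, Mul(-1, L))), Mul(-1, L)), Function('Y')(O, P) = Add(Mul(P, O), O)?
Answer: Rational(29460877748, 20262963) ≈ 1453.9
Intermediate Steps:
Function('Y')(O, P) = Add(O, Mul(O, P)) (Function('Y')(O, P) = Add(Mul(O, P), O) = Add(O, Mul(O, P)))
Function('d')(L) = Add(Mul(-1, L), Mul(Pow(Add(Rational(7, 6), L), -1), Add(8, Mul(-1, L)))) (Function('d')(L) = Add(Mul(Pow(Add(L, Mul(7, Pow(6, -1))), -1), Add(1, Add(7, Mul(-1, L)))), Mul(-1, L)) = Add(Mul(Pow(Add(L, Mul(7, Rational(1, 6))), -1), Add(8, Mul(-1, L))), Mul(-1, L)) = Add(Mul(Pow(Add(L, Rational(7, 6)), -1), Add(8, Mul(-1, L))), Mul(-1, L)) = Add(Mul(Pow(Add(Rational(7, 6), L), -1), Add(8, Mul(-1, L))), Mul(-1, L)) = Add(Mul(-1, L), Mul(Pow(Add(Rational(7, 6), L), -1), Add(8, Mul(-1, L)))))
Add(Mul(Function('d')(34), Pow(1785, -1)), Mul(782, Pow(Mul(-1883, Pow(-3501, -1)), -1))) = Add(Mul(Mul(Pow(Add(7, Mul(6, 34)), -1), Add(48, Mul(-13, 34), Mul(-6, Pow(34, 2)))), Pow(1785, -1)), Mul(782, Pow(Mul(-1883, Pow(-3501, -1)), -1))) = Add(Mul(Mul(Pow(Add(7, 204), -1), Add(48, -442, Mul(-6, 1156))), Rational(1, 1785)), Mul(782, Pow(Mul(-1883, Rational(-1, 3501)), -1))) = Add(Mul(Mul(Pow(211, -1), Add(48, -442, -6936)), Rational(1, 1785)), Mul(782, Pow(Rational(1883, 3501), -1))) = Add(Mul(Mul(Rational(1, 211), -7330), Rational(1, 1785)), Mul(782, Rational(3501, 1883))) = Add(Mul(Rational(-7330, 211), Rational(1, 1785)), Rational(2737782, 1883)) = Add(Rational(-1466, 75327), Rational(2737782, 1883)) = Rational(29460877748, 20262963)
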